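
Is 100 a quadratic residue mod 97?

(100/97)
  = (3/97)    [100 ≡ 3 mod 97]
  = (97/3)    [QR: 97 ≡ 1 mod 4, sign kept]
  = (1/3)    [97 ≡ 1 mod 3]
  = 1    [(1/3) = 1]
(100/97) = 1, and 97 is prime, so 100 is a quadratic residue mod 97.

yes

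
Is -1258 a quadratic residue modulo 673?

no

Reduce the numerator: -1258 ≡ 88 (mod 673), so (-1258/673) = (88/673).
Factor out 2: 88 = 2^3·11. Since 673 ≡ 1 (mod 8), (2/673) = +1, and (2/673)^3 = +1. Now have (11/673).
673 ≡ 1 (mod 4), so quadratic reciprocity gives (11/673) = (673/11). Reduce: 673 ≡ 2 (mod 11). Now have (2/11).
Factor out 2: 2 = 2. Since 11 ≡ 3 (mod 8), (2/11) = -1. Now have -(1/11).
(1/11) = 1. Collecting the sign factors: -1.
(-1258/673) = -1, and 673 is prime, so -1258 is not a quadratic residue mod 673.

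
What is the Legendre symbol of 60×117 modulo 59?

By multiplicativity, (60·117|59) = (60|59)·(117|59).
First factor (60|59):
Reduce the numerator: 60 ≡ 1 (mod 59), so (60|59) = (1|59).
(1|59) = 1. Collecting the sign factors: 1.
Second factor (117|59):
Reduce the numerator: 117 ≡ 58 (mod 59), so (117|59) = (58|59).
Factor out 2: 58 = 2·29. Since 59 ≡ 3 (mod 8), (2|59) = -1. Now have -(29|59).
29 ≡ 1 (mod 4), so quadratic reciprocity gives (29|59) = (59|29). Reduce: 59 ≡ 1 (mod 29). Now have -(1|29).
(1|29) = 1. Collecting the sign factors: -1.
Product: (1)·(-1) = -1.

-1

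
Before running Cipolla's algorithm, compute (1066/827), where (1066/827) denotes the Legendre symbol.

-1

(1066/827)
  = (239/827)    [1066 ≡ 239 mod 827]
  = -(827/239)    [QR: both ≡ 3 mod 4, sign flips]
  = -(110/239)    [827 ≡ 110 mod 239]
  = -(55/239)    [239 ≡ 7 mod 8 ⇒ (2/239) = +1]
  = (239/55)    [QR: both ≡ 3 mod 4, sign flips]
  = (19/55)    [239 ≡ 19 mod 55]
  = -(55/19)    [QR: both ≡ 3 mod 4, sign flips]
  = -(17/19)    [55 ≡ 17 mod 19]
  = -(19/17)    [QR: 17 ≡ 1 mod 4, sign kept]
  = -(2/17)    [19 ≡ 2 mod 17]
  = -(1/17)    [17 ≡ 1 mod 8 ⇒ (2/17) = +1]
  = -1    [(1/17) = 1]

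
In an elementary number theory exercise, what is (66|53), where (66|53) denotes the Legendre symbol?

Reduce the numerator: 66 ≡ 13 (mod 53), so (66|53) = (13|53).
13 ≡ 1 (mod 4), so quadratic reciprocity gives (13|53) = (53|13). Reduce: 53 ≡ 1 (mod 13). Now have (1|13).
(1|13) = 1. Collecting the sign factors: 1.

1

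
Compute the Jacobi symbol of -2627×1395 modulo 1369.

0

By multiplicativity, (-2627·1395 / 1369) = (-2627 / 1369)·(1395 / 1369).
First factor (-2627 / 1369):
(-2627 / 1369)
  = (111 / 1369)    [-2627 ≡ 111 mod 1369]
  = (1369 / 111)    [QR: 1369 ≡ 1 mod 4, sign kept]
  = (37 / 111)    [1369 ≡ 37 mod 111]
  = (111 / 37)    [QR: 37 ≡ 1 mod 4, sign kept]
  = (0 / 37)    [111 ≡ 0 mod 37]
  = 0    [numerator 0, gcd > 1]
Second factor (1395 / 1369):
(1395 / 1369)
  = (26 / 1369)    [1395 ≡ 26 mod 1369]
  = (13 / 1369)    [1369 ≡ 1 mod 8 ⇒ (2 / 1369) = +1]
  = (1369 / 13)    [QR: 13 ≡ 1 mod 4, sign kept]
  = (4 / 13)    [1369 ≡ 4 mod 13]
  = (1 / 13)    [13 ≡ 5 mod 8 ⇒ (2 / 13)^2 = +1]
  = 1    [(1 / 13) = 1]
Product: (0)·(1) = 0.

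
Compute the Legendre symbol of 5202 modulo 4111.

1

(5202/4111)
  = (1091/4111)    [5202 ≡ 1091 mod 4111]
  = -(4111/1091)    [QR: both ≡ 3 mod 4, sign flips]
  = -(838/1091)    [4111 ≡ 838 mod 1091]
  = (419/1091)    [1091 ≡ 3 mod 8 ⇒ (2/1091) = -1]
  = -(1091/419)    [QR: both ≡ 3 mod 4, sign flips]
  = -(253/419)    [1091 ≡ 253 mod 419]
  = -(419/253)    [QR: 253 ≡ 1 mod 4, sign kept]
  = -(166/253)    [419 ≡ 166 mod 253]
  = (83/253)    [253 ≡ 5 mod 8 ⇒ (2/253) = -1]
  = (253/83)    [QR: 253 ≡ 1 mod 4, sign kept]
  = (4/83)    [253 ≡ 4 mod 83]
  = (1/83)    [83 ≡ 3 mod 8 ⇒ (2/83)^2 = +1]
  = 1    [(1/83) = 1]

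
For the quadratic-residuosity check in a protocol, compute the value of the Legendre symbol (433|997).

433 ≡ 1 (mod 4), so quadratic reciprocity gives (433|997) = (997|433). Reduce: 997 ≡ 131 (mod 433). Now have (131|433).
433 ≡ 1 (mod 4), so quadratic reciprocity gives (131|433) = (433|131). Reduce: 433 ≡ 40 (mod 131). Now have (40|131).
Factor out 2: 40 = 2^3·5. Since 131 ≡ 3 (mod 8), (2|131) = -1, and (2|131)^3 = -1. Now have -(5|131).
5 ≡ 1 (mod 4), so quadratic reciprocity gives (5|131) = (131|5). Reduce: 131 ≡ 1 (mod 5). Now have -(1|5).
(1|5) = 1. Collecting the sign factors: -1.

-1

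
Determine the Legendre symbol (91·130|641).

By multiplicativity, (91·130|641) = (91|641)·(130|641).
First factor (91|641):
641 ≡ 1 (mod 4), so quadratic reciprocity gives (91|641) = (641|91). Reduce: 641 ≡ 4 (mod 91). Now have (4|91).
Factor out 2: 4 = 2^2. Since 91 ≡ 3 (mod 8), (2|91) = -1, and (2|91)^2 = +1. Now have (1|91).
(1|91) = 1. Collecting the sign factors: 1.
Second factor (130|641):
Factor out 2: 130 = 2·65. Since 641 ≡ 1 (mod 8), (2|641) = +1. Now have (65|641).
65 ≡ 1 (mod 4), so quadratic reciprocity gives (65|641) = (641|65). Reduce: 641 ≡ 56 (mod 65). Now have (56|65).
Factor out 2: 56 = 2^3·7. Since 65 ≡ 1 (mod 8), (2|65) = +1, and (2|65)^3 = +1. Now have (7|65).
65 ≡ 1 (mod 4), so quadratic reciprocity gives (7|65) = (65|7). Reduce: 65 ≡ 2 (mod 7). Now have (2|7).
Factor out 2: 2 = 2. Since 7 ≡ 7 (mod 8), (2|7) = +1. Now have (1|7).
(1|7) = 1. Collecting the sign factors: 1.
Product: (1)·(1) = 1.

1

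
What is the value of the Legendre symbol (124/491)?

1

(124/491)
  = (31/491)    [491 ≡ 3 mod 8 ⇒ (2/491)^2 = +1]
  = -(491/31)    [QR: both ≡ 3 mod 4, sign flips]
  = -(26/31)    [491 ≡ 26 mod 31]
  = -(13/31)    [31 ≡ 7 mod 8 ⇒ (2/31) = +1]
  = -(31/13)    [QR: 13 ≡ 1 mod 4, sign kept]
  = -(5/13)    [31 ≡ 5 mod 13]
  = -(13/5)    [QR: 5 ≡ 1 mod 4, sign kept]
  = -(3/5)    [13 ≡ 3 mod 5]
  = -(5/3)    [QR: 5 ≡ 1 mod 4, sign kept]
  = -(2/3)    [5 ≡ 2 mod 3]
  = (1/3)    [3 ≡ 3 mod 8 ⇒ (2/3) = -1]
  = 1    [(1/3) = 1]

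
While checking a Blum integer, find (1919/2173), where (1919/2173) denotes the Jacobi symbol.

1

2173 ≡ 1 (mod 4), so quadratic reciprocity gives (1919/2173) = (2173/1919). Reduce: 2173 ≡ 254 (mod 1919). Now have (254/1919).
Factor out 2: 254 = 2·127. Since 1919 ≡ 7 (mod 8), (2/1919) = +1. Now have (127/1919).
Both 127 ≡ 3 and 1919 ≡ 3 (mod 4), so reciprocity gives (127/1919) = -(1919/127). Reduce: 1919 ≡ 14 (mod 127). Now have -(14/127).
Factor out 2: 14 = 2·7. Since 127 ≡ 7 (mod 8), (2/127) = +1. Now have -(7/127).
Both 7 ≡ 3 and 127 ≡ 3 (mod 4), so reciprocity gives (7/127) = -(127/7). Reduce: 127 ≡ 1 (mod 7). Now have (1/7).
(1/7) = 1. Collecting the sign factors: 1.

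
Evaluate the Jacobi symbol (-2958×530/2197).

-1

By multiplicativity, (-2958·530/2197) = (-2958/2197)·(530/2197).
First factor (-2958/2197):
(-2958/2197)
  = (2958/2197)    [2197 ≡ 1 mod 4 ⇒ (-1/2197) = +1]
  = (761/2197)    [2958 ≡ 761 mod 2197]
  = (2197/761)    [QR: 761 ≡ 1 mod 4, sign kept]
  = (675/761)    [2197 ≡ 675 mod 761]
  = (761/675)    [QR: 761 ≡ 1 mod 4, sign kept]
  = (86/675)    [761 ≡ 86 mod 675]
  = -(43/675)    [675 ≡ 3 mod 8 ⇒ (2/675) = -1]
  = (675/43)    [QR: both ≡ 3 mod 4, sign flips]
  = (30/43)    [675 ≡ 30 mod 43]
  = -(15/43)    [43 ≡ 3 mod 8 ⇒ (2/43) = -1]
  = (43/15)    [QR: both ≡ 3 mod 4, sign flips]
  = (13/15)    [43 ≡ 13 mod 15]
  = (15/13)    [QR: 13 ≡ 1 mod 4, sign kept]
  = (2/13)    [15 ≡ 2 mod 13]
  = -(1/13)    [13 ≡ 5 mod 8 ⇒ (2/13) = -1]
  = -1    [(1/13) = 1]
Second factor (530/2197):
(530/2197)
  = -(265/2197)    [2197 ≡ 5 mod 8 ⇒ (2/2197) = -1]
  = -(2197/265)    [QR: 265 ≡ 1 mod 4, sign kept]
  = -(77/265)    [2197 ≡ 77 mod 265]
  = -(265/77)    [QR: 77 ≡ 1 mod 4, sign kept]
  = -(34/77)    [265 ≡ 34 mod 77]
  = (17/77)    [77 ≡ 5 mod 8 ⇒ (2/77) = -1]
  = (77/17)    [QR: 17 ≡ 1 mod 4, sign kept]
  = (9/17)    [77 ≡ 9 mod 17]
  = (17/9)    [QR: 9 ≡ 1 mod 4, sign kept]
  = (8/9)    [17 ≡ 8 mod 9]
  = (1/9)    [9 ≡ 1 mod 8 ⇒ (2/9)^3 = +1]
  = 1    [(1/9) = 1]
Product: (-1)·(1) = -1.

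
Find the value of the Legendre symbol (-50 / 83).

Reduce the numerator: -50 ≡ 33 (mod 83), so (-50 / 83) = (33 / 83).
33 ≡ 1 (mod 4), so quadratic reciprocity gives (33 / 83) = (83 / 33). Reduce: 83 ≡ 17 (mod 33). Now have (17 / 33).
17 ≡ 1 (mod 4), so quadratic reciprocity gives (17 / 33) = (33 / 17). Reduce: 33 ≡ 16 (mod 17). Now have (16 / 17).
Factor out 2: 16 = 2^4. Since 17 ≡ 1 (mod 8), (2 / 17) = +1, and (2 / 17)^4 = +1. Now have (1 / 17).
(1 / 17) = 1. Collecting the sign factors: 1.

1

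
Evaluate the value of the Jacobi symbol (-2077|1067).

(-2077|1067)
  = (57|1067)    [-2077 ≡ 57 mod 1067]
  = (1067|57)    [QR: 57 ≡ 1 mod 4, sign kept]
  = (41|57)    [1067 ≡ 41 mod 57]
  = (57|41)    [QR: 41 ≡ 1 mod 4, sign kept]
  = (16|41)    [57 ≡ 16 mod 41]
  = (1|41)    [41 ≡ 1 mod 8 ⇒ (2|41)^4 = +1]
  = 1    [(1|41) = 1]

1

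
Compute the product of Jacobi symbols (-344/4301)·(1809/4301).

-1

By multiplicativity, (-344·1809/4301) = (-344/4301)·(1809/4301).
First factor (-344/4301):
Pull out -1: (-344/4301) = (-1/4301)·(344/4301). Since 4301 ≡ 1 (mod 4), (-1/4301) = +1. Now have (344/4301).
Factor out 2: 344 = 2^3·43. Since 4301 ≡ 5 (mod 8), (2/4301) = -1, and (2/4301)^3 = -1. Now have -(43/4301).
4301 ≡ 1 (mod 4), so quadratic reciprocity gives (43/4301) = (4301/43). Reduce: 4301 ≡ 1 (mod 43). Now have -(1/43).
(1/43) = 1. Collecting the sign factors: -1.
Second factor (1809/4301):
1809 ≡ 1 (mod 4), so quadratic reciprocity gives (1809/4301) = (4301/1809). Reduce: 4301 ≡ 683 (mod 1809). Now have (683/1809).
1809 ≡ 1 (mod 4), so quadratic reciprocity gives (683/1809) = (1809/683). Reduce: 1809 ≡ 443 (mod 683). Now have (443/683).
Both 443 ≡ 3 and 683 ≡ 3 (mod 4), so reciprocity gives (443/683) = -(683/443). Reduce: 683 ≡ 240 (mod 443). Now have -(240/443).
Factor out 2: 240 = 2^4·15. Since 443 ≡ 3 (mod 8), (2/443) = -1, and (2/443)^4 = +1. Now have -(15/443).
Both 15 ≡ 3 and 443 ≡ 3 (mod 4), so reciprocity gives (15/443) = -(443/15). Reduce: 443 ≡ 8 (mod 15). Now have (8/15).
Factor out 2: 8 = 2^3. Since 15 ≡ 7 (mod 8), (2/15) = +1, and (2/15)^3 = +1. Now have (1/15).
(1/15) = 1. Collecting the sign factors: 1.
Product: (-1)·(1) = -1.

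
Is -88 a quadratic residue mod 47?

yes

Pull out -1: (-88|47) = (-1|47)·(88|47). Since 47 ≡ 3 (mod 4), (-1|47) = -1. Now have -(88|47).
Reduce the numerator: 88 ≡ 41 (mod 47), so (88|47) = (41|47).
41 ≡ 1 (mod 4), so quadratic reciprocity gives (41|47) = (47|41). Reduce: 47 ≡ 6 (mod 41). Now have -(6|41).
Factor out 2: 6 = 2·3. Since 41 ≡ 1 (mod 8), (2|41) = +1. Now have -(3|41).
41 ≡ 1 (mod 4), so quadratic reciprocity gives (3|41) = (41|3). Reduce: 41 ≡ 2 (mod 3). Now have -(2|3).
Factor out 2: 2 = 2. Since 3 ≡ 3 (mod 8), (2|3) = -1. Now have (1|3).
(1|3) = 1. Collecting the sign factors: 1.
(-88|47) = 1, and 47 is prime, so -88 is a quadratic residue mod 47.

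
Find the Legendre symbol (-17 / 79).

(-17 / 79)
  = -(17 / 79)    [79 ≡ 3 mod 4 ⇒ (-1 / 79) = -1]
  = -(79 / 17)    [QR: 17 ≡ 1 mod 4, sign kept]
  = -(11 / 17)    [79 ≡ 11 mod 17]
  = -(17 / 11)    [QR: 17 ≡ 1 mod 4, sign kept]
  = -(6 / 11)    [17 ≡ 6 mod 11]
  = (3 / 11)    [11 ≡ 3 mod 8 ⇒ (2 / 11) = -1]
  = -(11 / 3)    [QR: both ≡ 3 mod 4, sign flips]
  = -(2 / 3)    [11 ≡ 2 mod 3]
  = (1 / 3)    [3 ≡ 3 mod 8 ⇒ (2 / 3) = -1]
  = 1    [(1 / 3) = 1]

1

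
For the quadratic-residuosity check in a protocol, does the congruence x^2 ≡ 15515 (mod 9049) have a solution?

yes

Reduce the numerator: 15515 ≡ 6466 (mod 9049), so (15515|9049) = (6466|9049).
Factor out 2: 6466 = 2·3233. Since 9049 ≡ 1 (mod 8), (2|9049) = +1. Now have (3233|9049).
3233 ≡ 1 (mod 4), so quadratic reciprocity gives (3233|9049) = (9049|3233). Reduce: 9049 ≡ 2583 (mod 3233). Now have (2583|3233).
3233 ≡ 1 (mod 4), so quadratic reciprocity gives (2583|3233) = (3233|2583). Reduce: 3233 ≡ 650 (mod 2583). Now have (650|2583).
Factor out 2: 650 = 2·325. Since 2583 ≡ 7 (mod 8), (2|2583) = +1. Now have (325|2583).
325 ≡ 1 (mod 4), so quadratic reciprocity gives (325|2583) = (2583|325). Reduce: 2583 ≡ 308 (mod 325). Now have (308|325).
Factor out 2: 308 = 2^2·77. Since 325 ≡ 5 (mod 8), (2|325) = -1, and (2|325)^2 = +1. Now have (77|325).
77 ≡ 1 (mod 4), so quadratic reciprocity gives (77|325) = (325|77). Reduce: 325 ≡ 17 (mod 77). Now have (17|77).
17 ≡ 1 (mod 4), so quadratic reciprocity gives (17|77) = (77|17). Reduce: 77 ≡ 9 (mod 17). Now have (9|17).
9 ≡ 1 (mod 4), so quadratic reciprocity gives (9|17) = (17|9). Reduce: 17 ≡ 8 (mod 9). Now have (8|9).
Factor out 2: 8 = 2^3. Since 9 ≡ 1 (mod 8), (2|9) = +1, and (2|9)^3 = +1. Now have (1|9).
(1|9) = 1. Collecting the sign factors: 1.
The Legendre symbol is 1, so x^2 ≡ 15515 (mod 9049) has solution.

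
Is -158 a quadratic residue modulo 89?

(-158/89)
  = (158/89)    [89 ≡ 1 mod 4 ⇒ (-1/89) = +1]
  = (69/89)    [158 ≡ 69 mod 89]
  = (89/69)    [QR: 69 ≡ 1 mod 4, sign kept]
  = (20/69)    [89 ≡ 20 mod 69]
  = (5/69)    [69 ≡ 5 mod 8 ⇒ (2/69)^2 = +1]
  = (69/5)    [QR: 5 ≡ 1 mod 4, sign kept]
  = (4/5)    [69 ≡ 4 mod 5]
  = (1/5)    [5 ≡ 5 mod 8 ⇒ (2/5)^2 = +1]
  = 1    [(1/5) = 1]
(-158/89) = 1, and 89 is prime, so -158 is a quadratic residue mod 89.

yes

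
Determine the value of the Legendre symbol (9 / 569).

1

9 ≡ 1 (mod 4), so quadratic reciprocity gives (9 / 569) = (569 / 9). Reduce: 569 ≡ 2 (mod 9). Now have (2 / 9).
Factor out 2: 2 = 2. Since 9 ≡ 1 (mod 8), (2 / 9) = +1. Now have (1 / 9).
(1 / 9) = 1. Collecting the sign factors: 1.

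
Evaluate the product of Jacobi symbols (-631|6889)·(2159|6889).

By multiplicativity, (-631·2159|6889) = (-631|6889)·(2159|6889).
First factor (-631|6889):
Reduce the numerator: -631 ≡ 6258 (mod 6889), so (-631|6889) = (6258|6889).
Factor out 2: 6258 = 2·3129. Since 6889 ≡ 1 (mod 8), (2|6889) = +1. Now have (3129|6889).
3129 ≡ 1 (mod 4), so quadratic reciprocity gives (3129|6889) = (6889|3129). Reduce: 6889 ≡ 631 (mod 3129). Now have (631|3129).
3129 ≡ 1 (mod 4), so quadratic reciprocity gives (631|3129) = (3129|631). Reduce: 3129 ≡ 605 (mod 631). Now have (605|631).
605 ≡ 1 (mod 4), so quadratic reciprocity gives (605|631) = (631|605). Reduce: 631 ≡ 26 (mod 605). Now have (26|605).
Factor out 2: 26 = 2·13. Since 605 ≡ 5 (mod 8), (2|605) = -1. Now have -(13|605).
13 ≡ 1 (mod 4), so quadratic reciprocity gives (13|605) = (605|13). Reduce: 605 ≡ 7 (mod 13). Now have -(7|13).
13 ≡ 1 (mod 4), so quadratic reciprocity gives (7|13) = (13|7). Reduce: 13 ≡ 6 (mod 7). Now have -(6|7).
Factor out 2: 6 = 2·3. Since 7 ≡ 7 (mod 8), (2|7) = +1. Now have -(3|7).
Both 3 ≡ 3 and 7 ≡ 3 (mod 4), so reciprocity gives (3|7) = -(7|3). Reduce: 7 ≡ 1 (mod 3). Now have (1|3).
(1|3) = 1. Collecting the sign factors: 1.
Second factor (2159|6889):
6889 ≡ 1 (mod 4), so quadratic reciprocity gives (2159|6889) = (6889|2159). Reduce: 6889 ≡ 412 (mod 2159). Now have (412|2159).
Factor out 2: 412 = 2^2·103. Since 2159 ≡ 7 (mod 8), (2|2159) = +1, and (2|2159)^2 = +1. Now have (103|2159).
Both 103 ≡ 3 and 2159 ≡ 3 (mod 4), so reciprocity gives (103|2159) = -(2159|103). Reduce: 2159 ≡ 99 (mod 103). Now have -(99|103).
Both 99 ≡ 3 and 103 ≡ 3 (mod 4), so reciprocity gives (99|103) = -(103|99). Reduce: 103 ≡ 4 (mod 99). Now have (4|99).
Factor out 2: 4 = 2^2. Since 99 ≡ 3 (mod 8), (2|99) = -1, and (2|99)^2 = +1. Now have (1|99).
(1|99) = 1. Collecting the sign factors: 1.
Product: (1)·(1) = 1.

1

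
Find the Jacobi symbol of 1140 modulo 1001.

1

(1140/1001)
  = (139/1001)    [1140 ≡ 139 mod 1001]
  = (1001/139)    [QR: 1001 ≡ 1 mod 4, sign kept]
  = (28/139)    [1001 ≡ 28 mod 139]
  = (7/139)    [139 ≡ 3 mod 8 ⇒ (2/139)^2 = +1]
  = -(139/7)    [QR: both ≡ 3 mod 4, sign flips]
  = -(6/7)    [139 ≡ 6 mod 7]
  = -(3/7)    [7 ≡ 7 mod 8 ⇒ (2/7) = +1]
  = (7/3)    [QR: both ≡ 3 mod 4, sign flips]
  = (1/3)    [7 ≡ 1 mod 3]
  = 1    [(1/3) = 1]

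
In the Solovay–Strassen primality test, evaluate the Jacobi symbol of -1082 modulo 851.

(-1082/851)
  = (620/851)    [-1082 ≡ 620 mod 851]
  = (155/851)    [851 ≡ 3 mod 8 ⇒ (2/851)^2 = +1]
  = -(851/155)    [QR: both ≡ 3 mod 4, sign flips]
  = -(76/155)    [851 ≡ 76 mod 155]
  = -(19/155)    [155 ≡ 3 mod 8 ⇒ (2/155)^2 = +1]
  = (155/19)    [QR: both ≡ 3 mod 4, sign flips]
  = (3/19)    [155 ≡ 3 mod 19]
  = -(19/3)    [QR: both ≡ 3 mod 4, sign flips]
  = -(1/3)    [19 ≡ 1 mod 3]
  = -1    [(1/3) = 1]

-1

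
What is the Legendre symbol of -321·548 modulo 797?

-1

By multiplicativity, (-321·548|797) = (-321|797)·(548|797).
First factor (-321|797):
(-321|797)
  = (476|797)    [-321 ≡ 476 mod 797]
  = (119|797)    [797 ≡ 5 mod 8 ⇒ (2|797)^2 = +1]
  = (797|119)    [QR: 797 ≡ 1 mod 4, sign kept]
  = (83|119)    [797 ≡ 83 mod 119]
  = -(119|83)    [QR: both ≡ 3 mod 4, sign flips]
  = -(36|83)    [119 ≡ 36 mod 83]
  = -(9|83)    [83 ≡ 3 mod 8 ⇒ (2|83)^2 = +1]
  = -(83|9)    [QR: 9 ≡ 1 mod 4, sign kept]
  = -(2|9)    [83 ≡ 2 mod 9]
  = -(1|9)    [9 ≡ 1 mod 8 ⇒ (2|9) = +1]
  = -1    [(1|9) = 1]
Second factor (548|797):
(548|797)
  = (137|797)    [797 ≡ 5 mod 8 ⇒ (2|797)^2 = +1]
  = (797|137)    [QR: 137 ≡ 1 mod 4, sign kept]
  = (112|137)    [797 ≡ 112 mod 137]
  = (7|137)    [137 ≡ 1 mod 8 ⇒ (2|137)^4 = +1]
  = (137|7)    [QR: 137 ≡ 1 mod 4, sign kept]
  = (4|7)    [137 ≡ 4 mod 7]
  = (1|7)    [7 ≡ 7 mod 8 ⇒ (2|7)^2 = +1]
  = 1    [(1|7) = 1]
Product: (-1)·(1) = -1.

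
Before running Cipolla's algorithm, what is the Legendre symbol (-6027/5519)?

-1

Reduce the numerator: -6027 ≡ 5011 (mod 5519), so (-6027/5519) = (5011/5519).
Both 5011 ≡ 3 and 5519 ≡ 3 (mod 4), so reciprocity gives (5011/5519) = -(5519/5011). Reduce: 5519 ≡ 508 (mod 5011). Now have -(508/5011).
Factor out 2: 508 = 2^2·127. Since 5011 ≡ 3 (mod 8), (2/5011) = -1, and (2/5011)^2 = +1. Now have -(127/5011).
Both 127 ≡ 3 and 5011 ≡ 3 (mod 4), so reciprocity gives (127/5011) = -(5011/127). Reduce: 5011 ≡ 58 (mod 127). Now have (58/127).
Factor out 2: 58 = 2·29. Since 127 ≡ 7 (mod 8), (2/127) = +1. Now have (29/127).
29 ≡ 1 (mod 4), so quadratic reciprocity gives (29/127) = (127/29). Reduce: 127 ≡ 11 (mod 29). Now have (11/29).
29 ≡ 1 (mod 4), so quadratic reciprocity gives (11/29) = (29/11). Reduce: 29 ≡ 7 (mod 11). Now have (7/11).
Both 7 ≡ 3 and 11 ≡ 3 (mod 4), so reciprocity gives (7/11) = -(11/7). Reduce: 11 ≡ 4 (mod 7). Now have -(4/7).
Factor out 2: 4 = 2^2. Since 7 ≡ 7 (mod 8), (2/7) = +1, and (2/7)^2 = +1. Now have -(1/7).
(1/7) = 1. Collecting the sign factors: -1.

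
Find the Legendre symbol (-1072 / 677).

-1

Pull out -1: (-1072 / 677) = (-1 / 677)·(1072 / 677). Since 677 ≡ 1 (mod 4), (-1 / 677) = +1. Now have (1072 / 677).
Reduce the numerator: 1072 ≡ 395 (mod 677), so (1072 / 677) = (395 / 677).
677 ≡ 1 (mod 4), so quadratic reciprocity gives (395 / 677) = (677 / 395). Reduce: 677 ≡ 282 (mod 395). Now have (282 / 395).
Factor out 2: 282 = 2·141. Since 395 ≡ 3 (mod 8), (2 / 395) = -1. Now have -(141 / 395).
141 ≡ 1 (mod 4), so quadratic reciprocity gives (141 / 395) = (395 / 141). Reduce: 395 ≡ 113 (mod 141). Now have -(113 / 141).
113 ≡ 1 (mod 4), so quadratic reciprocity gives (113 / 141) = (141 / 113). Reduce: 141 ≡ 28 (mod 113). Now have -(28 / 113).
Factor out 2: 28 = 2^2·7. Since 113 ≡ 1 (mod 8), (2 / 113) = +1, and (2 / 113)^2 = +1. Now have -(7 / 113).
113 ≡ 1 (mod 4), so quadratic reciprocity gives (7 / 113) = (113 / 7). Reduce: 113 ≡ 1 (mod 7). Now have -(1 / 7).
(1 / 7) = 1. Collecting the sign factors: -1.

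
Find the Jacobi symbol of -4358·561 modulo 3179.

0

By multiplicativity, (-4358·561|3179) = (-4358|3179)·(561|3179).
First factor (-4358|3179):
(-4358|3179)
  = (2000|3179)    [-4358 ≡ 2000 mod 3179]
  = (125|3179)    [3179 ≡ 3 mod 8 ⇒ (2|3179)^4 = +1]
  = (3179|125)    [QR: 125 ≡ 1 mod 4, sign kept]
  = (54|125)    [3179 ≡ 54 mod 125]
  = -(27|125)    [125 ≡ 5 mod 8 ⇒ (2|125) = -1]
  = -(125|27)    [QR: 125 ≡ 1 mod 4, sign kept]
  = -(17|27)    [125 ≡ 17 mod 27]
  = -(27|17)    [QR: 17 ≡ 1 mod 4, sign kept]
  = -(10|17)    [27 ≡ 10 mod 17]
  = -(5|17)    [17 ≡ 1 mod 8 ⇒ (2|17) = +1]
  = -(17|5)    [QR: 5 ≡ 1 mod 4, sign kept]
  = -(2|5)    [17 ≡ 2 mod 5]
  = (1|5)    [5 ≡ 5 mod 8 ⇒ (2|5) = -1]
  = 1    [(1|5) = 1]
Second factor (561|3179):
(561|3179)
  = (3179|561)    [QR: 561 ≡ 1 mod 4, sign kept]
  = (374|561)    [3179 ≡ 374 mod 561]
  = (187|561)    [561 ≡ 1 mod 8 ⇒ (2|561) = +1]
  = (561|187)    [QR: 561 ≡ 1 mod 4, sign kept]
  = (0|187)    [561 ≡ 0 mod 187]
  = 0    [numerator 0, gcd > 1]
Product: (1)·(0) = 0.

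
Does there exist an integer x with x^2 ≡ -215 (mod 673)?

yes

Pull out -1: (-215|673) = (-1|673)·(215|673). Since 673 ≡ 1 (mod 4), (-1|673) = +1. Now have (215|673).
673 ≡ 1 (mod 4), so quadratic reciprocity gives (215|673) = (673|215). Reduce: 673 ≡ 28 (mod 215). Now have (28|215).
Factor out 2: 28 = 2^2·7. Since 215 ≡ 7 (mod 8), (2|215) = +1, and (2|215)^2 = +1. Now have (7|215).
Both 7 ≡ 3 and 215 ≡ 3 (mod 4), so reciprocity gives (7|215) = -(215|7). Reduce: 215 ≡ 5 (mod 7). Now have -(5|7).
5 ≡ 1 (mod 4), so quadratic reciprocity gives (5|7) = (7|5). Reduce: 7 ≡ 2 (mod 5). Now have -(2|5).
Factor out 2: 2 = 2. Since 5 ≡ 5 (mod 8), (2|5) = -1. Now have (1|5).
(1|5) = 1. Collecting the sign factors: 1.
(-215|673) = 1, and 673 is prime, so -215 is a quadratic residue mod 673.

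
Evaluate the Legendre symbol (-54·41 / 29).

-1

By multiplicativity, (-54·41 / 29) = (-54 / 29)·(41 / 29).
First factor (-54 / 29):
(-54 / 29)
  = (4 / 29)    [-54 ≡ 4 mod 29]
  = (1 / 29)    [29 ≡ 5 mod 8 ⇒ (2 / 29)^2 = +1]
  = 1    [(1 / 29) = 1]
Second factor (41 / 29):
(41 / 29)
  = (12 / 29)    [41 ≡ 12 mod 29]
  = (3 / 29)    [29 ≡ 5 mod 8 ⇒ (2 / 29)^2 = +1]
  = (29 / 3)    [QR: 29 ≡ 1 mod 4, sign kept]
  = (2 / 3)    [29 ≡ 2 mod 3]
  = -(1 / 3)    [3 ≡ 3 mod 8 ⇒ (2 / 3) = -1]
  = -1    [(1 / 3) = 1]
Product: (1)·(-1) = -1.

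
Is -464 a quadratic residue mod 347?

no

(-464/347)
  = -(464/347)    [347 ≡ 3 mod 4 ⇒ (-1/347) = -1]
  = -(117/347)    [464 ≡ 117 mod 347]
  = -(347/117)    [QR: 117 ≡ 1 mod 4, sign kept]
  = -(113/117)    [347 ≡ 113 mod 117]
  = -(117/113)    [QR: 113 ≡ 1 mod 4, sign kept]
  = -(4/113)    [117 ≡ 4 mod 113]
  = -(1/113)    [113 ≡ 1 mod 8 ⇒ (2/113)^2 = +1]
  = -1    [(1/113) = 1]
The Legendre symbol is -1, so x^2 ≡ -464 (mod 347) has no solution.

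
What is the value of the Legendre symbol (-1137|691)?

1

(-1137|691)
  = (245|691)    [-1137 ≡ 245 mod 691]
  = (691|245)    [QR: 245 ≡ 1 mod 4, sign kept]
  = (201|245)    [691 ≡ 201 mod 245]
  = (245|201)    [QR: 201 ≡ 1 mod 4, sign kept]
  = (44|201)    [245 ≡ 44 mod 201]
  = (11|201)    [201 ≡ 1 mod 8 ⇒ (2|201)^2 = +1]
  = (201|11)    [QR: 201 ≡ 1 mod 4, sign kept]
  = (3|11)    [201 ≡ 3 mod 11]
  = -(11|3)    [QR: both ≡ 3 mod 4, sign flips]
  = -(2|3)    [11 ≡ 2 mod 3]
  = (1|3)    [3 ≡ 3 mod 8 ⇒ (2|3) = -1]
  = 1    [(1|3) = 1]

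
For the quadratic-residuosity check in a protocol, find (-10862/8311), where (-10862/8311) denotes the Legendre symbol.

1

(-10862/8311)
  = (5760/8311)    [-10862 ≡ 5760 mod 8311]
  = (45/8311)    [8311 ≡ 7 mod 8 ⇒ (2/8311)^7 = +1]
  = (8311/45)    [QR: 45 ≡ 1 mod 4, sign kept]
  = (31/45)    [8311 ≡ 31 mod 45]
  = (45/31)    [QR: 45 ≡ 1 mod 4, sign kept]
  = (14/31)    [45 ≡ 14 mod 31]
  = (7/31)    [31 ≡ 7 mod 8 ⇒ (2/31) = +1]
  = -(31/7)    [QR: both ≡ 3 mod 4, sign flips]
  = -(3/7)    [31 ≡ 3 mod 7]
  = (7/3)    [QR: both ≡ 3 mod 4, sign flips]
  = (1/3)    [7 ≡ 1 mod 3]
  = 1    [(1/3) = 1]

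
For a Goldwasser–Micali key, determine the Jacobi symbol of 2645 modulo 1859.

1

(2645 / 1859)
  = (786 / 1859)    [2645 ≡ 786 mod 1859]
  = -(393 / 1859)    [1859 ≡ 3 mod 8 ⇒ (2 / 1859) = -1]
  = -(1859 / 393)    [QR: 393 ≡ 1 mod 4, sign kept]
  = -(287 / 393)    [1859 ≡ 287 mod 393]
  = -(393 / 287)    [QR: 393 ≡ 1 mod 4, sign kept]
  = -(106 / 287)    [393 ≡ 106 mod 287]
  = -(53 / 287)    [287 ≡ 7 mod 8 ⇒ (2 / 287) = +1]
  = -(287 / 53)    [QR: 53 ≡ 1 mod 4, sign kept]
  = -(22 / 53)    [287 ≡ 22 mod 53]
  = (11 / 53)    [53 ≡ 5 mod 8 ⇒ (2 / 53) = -1]
  = (53 / 11)    [QR: 53 ≡ 1 mod 4, sign kept]
  = (9 / 11)    [53 ≡ 9 mod 11]
  = (11 / 9)    [QR: 9 ≡ 1 mod 4, sign kept]
  = (2 / 9)    [11 ≡ 2 mod 9]
  = (1 / 9)    [9 ≡ 1 mod 8 ⇒ (2 / 9) = +1]
  = 1    [(1 / 9) = 1]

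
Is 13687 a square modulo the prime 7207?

(13687/7207)
  = (6480/7207)    [13687 ≡ 6480 mod 7207]
  = (405/7207)    [7207 ≡ 7 mod 8 ⇒ (2/7207)^4 = +1]
  = (7207/405)    [QR: 405 ≡ 1 mod 4, sign kept]
  = (322/405)    [7207 ≡ 322 mod 405]
  = -(161/405)    [405 ≡ 5 mod 8 ⇒ (2/405) = -1]
  = -(405/161)    [QR: 161 ≡ 1 mod 4, sign kept]
  = -(83/161)    [405 ≡ 83 mod 161]
  = -(161/83)    [QR: 161 ≡ 1 mod 4, sign kept]
  = -(78/83)    [161 ≡ 78 mod 83]
  = (39/83)    [83 ≡ 3 mod 8 ⇒ (2/83) = -1]
  = -(83/39)    [QR: both ≡ 3 mod 4, sign flips]
  = -(5/39)    [83 ≡ 5 mod 39]
  = -(39/5)    [QR: 5 ≡ 1 mod 4, sign kept]
  = -(4/5)    [39 ≡ 4 mod 5]
  = -(1/5)    [5 ≡ 5 mod 8 ⇒ (2/5)^2 = +1]
  = -1    [(1/5) = 1]
The Legendre symbol is -1, so x^2 ≡ 13687 (mod 7207) has no solution.

no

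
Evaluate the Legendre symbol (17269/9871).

Reduce the numerator: 17269 ≡ 7398 (mod 9871), so (17269/9871) = (7398/9871).
Factor out 2: 7398 = 2·3699. Since 9871 ≡ 7 (mod 8), (2/9871) = +1. Now have (3699/9871).
Both 3699 ≡ 3 and 9871 ≡ 3 (mod 4), so reciprocity gives (3699/9871) = -(9871/3699). Reduce: 9871 ≡ 2473 (mod 3699). Now have -(2473/3699).
2473 ≡ 1 (mod 4), so quadratic reciprocity gives (2473/3699) = (3699/2473). Reduce: 3699 ≡ 1226 (mod 2473). Now have -(1226/2473).
Factor out 2: 1226 = 2·613. Since 2473 ≡ 1 (mod 8), (2/2473) = +1. Now have -(613/2473).
613 ≡ 1 (mod 4), so quadratic reciprocity gives (613/2473) = (2473/613). Reduce: 2473 ≡ 21 (mod 613). Now have -(21/613).
21 ≡ 1 (mod 4), so quadratic reciprocity gives (21/613) = (613/21). Reduce: 613 ≡ 4 (mod 21). Now have -(4/21).
Factor out 2: 4 = 2^2. Since 21 ≡ 5 (mod 8), (2/21) = -1, and (2/21)^2 = +1. Now have -(1/21).
(1/21) = 1. Collecting the sign factors: -1.

-1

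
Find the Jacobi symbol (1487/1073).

-1

(1487/1073)
  = (414/1073)    [1487 ≡ 414 mod 1073]
  = (207/1073)    [1073 ≡ 1 mod 8 ⇒ (2/1073) = +1]
  = (1073/207)    [QR: 1073 ≡ 1 mod 4, sign kept]
  = (38/207)    [1073 ≡ 38 mod 207]
  = (19/207)    [207 ≡ 7 mod 8 ⇒ (2/207) = +1]
  = -(207/19)    [QR: both ≡ 3 mod 4, sign flips]
  = -(17/19)    [207 ≡ 17 mod 19]
  = -(19/17)    [QR: 17 ≡ 1 mod 4, sign kept]
  = -(2/17)    [19 ≡ 2 mod 17]
  = -(1/17)    [17 ≡ 1 mod 8 ⇒ (2/17) = +1]
  = -1    [(1/17) = 1]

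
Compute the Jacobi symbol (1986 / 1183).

-1

Reduce the numerator: 1986 ≡ 803 (mod 1183), so (1986 / 1183) = (803 / 1183).
Both 803 ≡ 3 and 1183 ≡ 3 (mod 4), so reciprocity gives (803 / 1183) = -(1183 / 803). Reduce: 1183 ≡ 380 (mod 803). Now have -(380 / 803).
Factor out 2: 380 = 2^2·95. Since 803 ≡ 3 (mod 8), (2 / 803) = -1, and (2 / 803)^2 = +1. Now have -(95 / 803).
Both 95 ≡ 3 and 803 ≡ 3 (mod 4), so reciprocity gives (95 / 803) = -(803 / 95). Reduce: 803 ≡ 43 (mod 95). Now have (43 / 95).
Both 43 ≡ 3 and 95 ≡ 3 (mod 4), so reciprocity gives (43 / 95) = -(95 / 43). Reduce: 95 ≡ 9 (mod 43). Now have -(9 / 43).
9 ≡ 1 (mod 4), so quadratic reciprocity gives (9 / 43) = (43 / 9). Reduce: 43 ≡ 7 (mod 9). Now have -(7 / 9).
9 ≡ 1 (mod 4), so quadratic reciprocity gives (7 / 9) = (9 / 7). Reduce: 9 ≡ 2 (mod 7). Now have -(2 / 7).
Factor out 2: 2 = 2. Since 7 ≡ 7 (mod 8), (2 / 7) = +1. Now have -(1 / 7).
(1 / 7) = 1. Collecting the sign factors: -1.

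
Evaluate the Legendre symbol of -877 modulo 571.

-1

Pull out -1: (-877/571) = (-1/571)·(877/571). Since 571 ≡ 3 (mod 4), (-1/571) = -1. Now have -(877/571).
Reduce the numerator: 877 ≡ 306 (mod 571), so (877/571) = (306/571).
Factor out 2: 306 = 2·153. Since 571 ≡ 3 (mod 8), (2/571) = -1. Now have (153/571).
153 ≡ 1 (mod 4), so quadratic reciprocity gives (153/571) = (571/153). Reduce: 571 ≡ 112 (mod 153). Now have (112/153).
Factor out 2: 112 = 2^4·7. Since 153 ≡ 1 (mod 8), (2/153) = +1, and (2/153)^4 = +1. Now have (7/153).
153 ≡ 1 (mod 4), so quadratic reciprocity gives (7/153) = (153/7). Reduce: 153 ≡ 6 (mod 7). Now have (6/7).
Factor out 2: 6 = 2·3. Since 7 ≡ 7 (mod 8), (2/7) = +1. Now have (3/7).
Both 3 ≡ 3 and 7 ≡ 3 (mod 4), so reciprocity gives (3/7) = -(7/3). Reduce: 7 ≡ 1 (mod 3). Now have -(1/3).
(1/3) = 1. Collecting the sign factors: -1.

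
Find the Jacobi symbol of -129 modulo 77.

1

(-129/77)
  = (25/77)    [-129 ≡ 25 mod 77]
  = (77/25)    [QR: 25 ≡ 1 mod 4, sign kept]
  = (2/25)    [77 ≡ 2 mod 25]
  = (1/25)    [25 ≡ 1 mod 8 ⇒ (2/25) = +1]
  = 1    [(1/25) = 1]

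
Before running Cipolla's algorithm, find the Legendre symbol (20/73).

-1

Factor out 2: 20 = 2^2·5. Since 73 ≡ 1 (mod 8), (2/73) = +1, and (2/73)^2 = +1. Now have (5/73).
5 ≡ 1 (mod 4), so quadratic reciprocity gives (5/73) = (73/5). Reduce: 73 ≡ 3 (mod 5). Now have (3/5).
5 ≡ 1 (mod 4), so quadratic reciprocity gives (3/5) = (5/3). Reduce: 5 ≡ 2 (mod 3). Now have (2/3).
Factor out 2: 2 = 2. Since 3 ≡ 3 (mod 8), (2/3) = -1. Now have -(1/3).
(1/3) = 1. Collecting the sign factors: -1.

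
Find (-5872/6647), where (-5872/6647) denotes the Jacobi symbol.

(-5872/6647)
  = (775/6647)    [-5872 ≡ 775 mod 6647]
  = -(6647/775)    [QR: both ≡ 3 mod 4, sign flips]
  = -(447/775)    [6647 ≡ 447 mod 775]
  = (775/447)    [QR: both ≡ 3 mod 4, sign flips]
  = (328/447)    [775 ≡ 328 mod 447]
  = (41/447)    [447 ≡ 7 mod 8 ⇒ (2/447)^3 = +1]
  = (447/41)    [QR: 41 ≡ 1 mod 4, sign kept]
  = (37/41)    [447 ≡ 37 mod 41]
  = (41/37)    [QR: 37 ≡ 1 mod 4, sign kept]
  = (4/37)    [41 ≡ 4 mod 37]
  = (1/37)    [37 ≡ 5 mod 8 ⇒ (2/37)^2 = +1]
  = 1    [(1/37) = 1]

1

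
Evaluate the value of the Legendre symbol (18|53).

-1

Factor out 2: 18 = 2·9. Since 53 ≡ 5 (mod 8), (2|53) = -1. Now have -(9|53).
9 ≡ 1 (mod 4), so quadratic reciprocity gives (9|53) = (53|9). Reduce: 53 ≡ 8 (mod 9). Now have -(8|9).
Factor out 2: 8 = 2^3. Since 9 ≡ 1 (mod 8), (2|9) = +1, and (2|9)^3 = +1. Now have -(1|9).
(1|9) = 1. Collecting the sign factors: -1.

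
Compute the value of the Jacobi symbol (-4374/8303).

-1

(-4374/8303)
  = -(4374/8303)    [8303 ≡ 3 mod 4 ⇒ (-1/8303) = -1]
  = -(2187/8303)    [8303 ≡ 7 mod 8 ⇒ (2/8303) = +1]
  = (8303/2187)    [QR: both ≡ 3 mod 4, sign flips]
  = (1742/2187)    [8303 ≡ 1742 mod 2187]
  = -(871/2187)    [2187 ≡ 3 mod 8 ⇒ (2/2187) = -1]
  = (2187/871)    [QR: both ≡ 3 mod 4, sign flips]
  = (445/871)    [2187 ≡ 445 mod 871]
  = (871/445)    [QR: 445 ≡ 1 mod 4, sign kept]
  = (426/445)    [871 ≡ 426 mod 445]
  = -(213/445)    [445 ≡ 5 mod 8 ⇒ (2/445) = -1]
  = -(445/213)    [QR: 213 ≡ 1 mod 4, sign kept]
  = -(19/213)    [445 ≡ 19 mod 213]
  = -(213/19)    [QR: 213 ≡ 1 mod 4, sign kept]
  = -(4/19)    [213 ≡ 4 mod 19]
  = -(1/19)    [19 ≡ 3 mod 8 ⇒ (2/19)^2 = +1]
  = -1    [(1/19) = 1]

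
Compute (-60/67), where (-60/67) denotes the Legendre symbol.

Pull out -1: (-60/67) = (-1/67)·(60/67). Since 67 ≡ 3 (mod 4), (-1/67) = -1. Now have -(60/67).
Factor out 2: 60 = 2^2·15. Since 67 ≡ 3 (mod 8), (2/67) = -1, and (2/67)^2 = +1. Now have -(15/67).
Both 15 ≡ 3 and 67 ≡ 3 (mod 4), so reciprocity gives (15/67) = -(67/15). Reduce: 67 ≡ 7 (mod 15). Now have (7/15).
Both 7 ≡ 3 and 15 ≡ 3 (mod 4), so reciprocity gives (7/15) = -(15/7). Reduce: 15 ≡ 1 (mod 7). Now have -(1/7).
(1/7) = 1. Collecting the sign factors: -1.

-1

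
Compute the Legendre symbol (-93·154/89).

By multiplicativity, (-93·154/89) = (-93/89)·(154/89).
First factor (-93/89):
Reduce the numerator: -93 ≡ 85 (mod 89), so (-93/89) = (85/89).
85 ≡ 1 (mod 4), so quadratic reciprocity gives (85/89) = (89/85). Reduce: 89 ≡ 4 (mod 85). Now have (4/85).
Factor out 2: 4 = 2^2. Since 85 ≡ 5 (mod 8), (2/85) = -1, and (2/85)^2 = +1. Now have (1/85).
(1/85) = 1. Collecting the sign factors: 1.
Second factor (154/89):
Reduce the numerator: 154 ≡ 65 (mod 89), so (154/89) = (65/89).
65 ≡ 1 (mod 4), so quadratic reciprocity gives (65/89) = (89/65). Reduce: 89 ≡ 24 (mod 65). Now have (24/65).
Factor out 2: 24 = 2^3·3. Since 65 ≡ 1 (mod 8), (2/65) = +1, and (2/65)^3 = +1. Now have (3/65).
65 ≡ 1 (mod 4), so quadratic reciprocity gives (3/65) = (65/3). Reduce: 65 ≡ 2 (mod 3). Now have (2/3).
Factor out 2: 2 = 2. Since 3 ≡ 3 (mod 8), (2/3) = -1. Now have -(1/3).
(1/3) = 1. Collecting the sign factors: -1.
Product: (1)·(-1) = -1.

-1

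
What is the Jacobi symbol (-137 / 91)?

(-137 / 91)
  = -(137 / 91)    [91 ≡ 3 mod 4 ⇒ (-1 / 91) = -1]
  = -(46 / 91)    [137 ≡ 46 mod 91]
  = (23 / 91)    [91 ≡ 3 mod 8 ⇒ (2 / 91) = -1]
  = -(91 / 23)    [QR: both ≡ 3 mod 4, sign flips]
  = -(22 / 23)    [91 ≡ 22 mod 23]
  = -(11 / 23)    [23 ≡ 7 mod 8 ⇒ (2 / 23) = +1]
  = (23 / 11)    [QR: both ≡ 3 mod 4, sign flips]
  = (1 / 11)    [23 ≡ 1 mod 11]
  = 1    [(1 / 11) = 1]

1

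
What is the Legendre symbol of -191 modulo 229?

-1

Reduce the numerator: -191 ≡ 38 (mod 229), so (-191/229) = (38/229).
Factor out 2: 38 = 2·19. Since 229 ≡ 5 (mod 8), (2/229) = -1. Now have -(19/229).
229 ≡ 1 (mod 4), so quadratic reciprocity gives (19/229) = (229/19). Reduce: 229 ≡ 1 (mod 19). Now have -(1/19).
(1/19) = 1. Collecting the sign factors: -1.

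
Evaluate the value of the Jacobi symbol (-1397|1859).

0

(-1397|1859)
  = (462|1859)    [-1397 ≡ 462 mod 1859]
  = -(231|1859)    [1859 ≡ 3 mod 8 ⇒ (2|1859) = -1]
  = (1859|231)    [QR: both ≡ 3 mod 4, sign flips]
  = (11|231)    [1859 ≡ 11 mod 231]
  = -(231|11)    [QR: both ≡ 3 mod 4, sign flips]
  = -(0|11)    [231 ≡ 0 mod 11]
  = 0    [numerator 0, gcd > 1]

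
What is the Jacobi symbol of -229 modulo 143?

(-229|143)
  = (57|143)    [-229 ≡ 57 mod 143]
  = (143|57)    [QR: 57 ≡ 1 mod 4, sign kept]
  = (29|57)    [143 ≡ 29 mod 57]
  = (57|29)    [QR: 29 ≡ 1 mod 4, sign kept]
  = (28|29)    [57 ≡ 28 mod 29]
  = (7|29)    [29 ≡ 5 mod 8 ⇒ (2|29)^2 = +1]
  = (29|7)    [QR: 29 ≡ 1 mod 4, sign kept]
  = (1|7)    [29 ≡ 1 mod 7]
  = 1    [(1|7) = 1]

1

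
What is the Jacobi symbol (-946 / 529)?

(-946 / 529)
  = (946 / 529)    [529 ≡ 1 mod 4 ⇒ (-1 / 529) = +1]
  = (417 / 529)    [946 ≡ 417 mod 529]
  = (529 / 417)    [QR: 417 ≡ 1 mod 4, sign kept]
  = (112 / 417)    [529 ≡ 112 mod 417]
  = (7 / 417)    [417 ≡ 1 mod 8 ⇒ (2 / 417)^4 = +1]
  = (417 / 7)    [QR: 417 ≡ 1 mod 4, sign kept]
  = (4 / 7)    [417 ≡ 4 mod 7]
  = (1 / 7)    [7 ≡ 7 mod 8 ⇒ (2 / 7)^2 = +1]
  = 1    [(1 / 7) = 1]

1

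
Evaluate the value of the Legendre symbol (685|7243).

685 ≡ 1 (mod 4), so quadratic reciprocity gives (685|7243) = (7243|685). Reduce: 7243 ≡ 393 (mod 685). Now have (393|685).
393 ≡ 1 (mod 4), so quadratic reciprocity gives (393|685) = (685|393). Reduce: 685 ≡ 292 (mod 393). Now have (292|393).
Factor out 2: 292 = 2^2·73. Since 393 ≡ 1 (mod 8), (2|393) = +1, and (2|393)^2 = +1. Now have (73|393).
73 ≡ 1 (mod 4), so quadratic reciprocity gives (73|393) = (393|73). Reduce: 393 ≡ 28 (mod 73). Now have (28|73).
Factor out 2: 28 = 2^2·7. Since 73 ≡ 1 (mod 8), (2|73) = +1, and (2|73)^2 = +1. Now have (7|73).
73 ≡ 1 (mod 4), so quadratic reciprocity gives (7|73) = (73|7). Reduce: 73 ≡ 3 (mod 7). Now have (3|7).
Both 3 ≡ 3 and 7 ≡ 3 (mod 4), so reciprocity gives (3|7) = -(7|3). Reduce: 7 ≡ 1 (mod 3). Now have -(1|3).
(1|3) = 1. Collecting the sign factors: -1.

-1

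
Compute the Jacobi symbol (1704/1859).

-1

Factor out 2: 1704 = 2^3·213. Since 1859 ≡ 3 (mod 8), (2/1859) = -1, and (2/1859)^3 = -1. Now have -(213/1859).
213 ≡ 1 (mod 4), so quadratic reciprocity gives (213/1859) = (1859/213). Reduce: 1859 ≡ 155 (mod 213). Now have -(155/213).
213 ≡ 1 (mod 4), so quadratic reciprocity gives (155/213) = (213/155). Reduce: 213 ≡ 58 (mod 155). Now have -(58/155).
Factor out 2: 58 = 2·29. Since 155 ≡ 3 (mod 8), (2/155) = -1. Now have (29/155).
29 ≡ 1 (mod 4), so quadratic reciprocity gives (29/155) = (155/29). Reduce: 155 ≡ 10 (mod 29). Now have (10/29).
Factor out 2: 10 = 2·5. Since 29 ≡ 5 (mod 8), (2/29) = -1. Now have -(5/29).
5 ≡ 1 (mod 4), so quadratic reciprocity gives (5/29) = (29/5). Reduce: 29 ≡ 4 (mod 5). Now have -(4/5).
Factor out 2: 4 = 2^2. Since 5 ≡ 5 (mod 8), (2/5) = -1, and (2/5)^2 = +1. Now have -(1/5).
(1/5) = 1. Collecting the sign factors: -1.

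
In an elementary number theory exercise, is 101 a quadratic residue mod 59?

no

(101|59)
  = (42|59)    [101 ≡ 42 mod 59]
  = -(21|59)    [59 ≡ 3 mod 8 ⇒ (2|59) = -1]
  = -(59|21)    [QR: 21 ≡ 1 mod 4, sign kept]
  = -(17|21)    [59 ≡ 17 mod 21]
  = -(21|17)    [QR: 17 ≡ 1 mod 4, sign kept]
  = -(4|17)    [21 ≡ 4 mod 17]
  = -(1|17)    [17 ≡ 1 mod 8 ⇒ (2|17)^2 = +1]
  = -1    [(1|17) = 1]
The Legendre symbol is -1, so x^2 ≡ 101 (mod 59) has no solution.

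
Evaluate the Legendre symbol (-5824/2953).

1

Pull out -1: (-5824/2953) = (-1/2953)·(5824/2953). Since 2953 ≡ 1 (mod 4), (-1/2953) = +1. Now have (5824/2953).
Reduce the numerator: 5824 ≡ 2871 (mod 2953), so (5824/2953) = (2871/2953).
2953 ≡ 1 (mod 4), so quadratic reciprocity gives (2871/2953) = (2953/2871). Reduce: 2953 ≡ 82 (mod 2871). Now have (82/2871).
Factor out 2: 82 = 2·41. Since 2871 ≡ 7 (mod 8), (2/2871) = +1. Now have (41/2871).
41 ≡ 1 (mod 4), so quadratic reciprocity gives (41/2871) = (2871/41). Reduce: 2871 ≡ 1 (mod 41). Now have (1/41).
(1/41) = 1. Collecting the sign factors: 1.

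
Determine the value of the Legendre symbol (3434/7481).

-1

(3434/7481)
  = (1717/7481)    [7481 ≡ 1 mod 8 ⇒ (2/7481) = +1]
  = (7481/1717)    [QR: 1717 ≡ 1 mod 4, sign kept]
  = (613/1717)    [7481 ≡ 613 mod 1717]
  = (1717/613)    [QR: 613 ≡ 1 mod 4, sign kept]
  = (491/613)    [1717 ≡ 491 mod 613]
  = (613/491)    [QR: 613 ≡ 1 mod 4, sign kept]
  = (122/491)    [613 ≡ 122 mod 491]
  = -(61/491)    [491 ≡ 3 mod 8 ⇒ (2/491) = -1]
  = -(491/61)    [QR: 61 ≡ 1 mod 4, sign kept]
  = -(3/61)    [491 ≡ 3 mod 61]
  = -(61/3)    [QR: 61 ≡ 1 mod 4, sign kept]
  = -(1/3)    [61 ≡ 1 mod 3]
  = -1    [(1/3) = 1]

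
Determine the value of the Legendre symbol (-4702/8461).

(-4702/8461)
  = (3759/8461)    [-4702 ≡ 3759 mod 8461]
  = (8461/3759)    [QR: 8461 ≡ 1 mod 4, sign kept]
  = (943/3759)    [8461 ≡ 943 mod 3759]
  = -(3759/943)    [QR: both ≡ 3 mod 4, sign flips]
  = -(930/943)    [3759 ≡ 930 mod 943]
  = -(465/943)    [943 ≡ 7 mod 8 ⇒ (2/943) = +1]
  = -(943/465)    [QR: 465 ≡ 1 mod 4, sign kept]
  = -(13/465)    [943 ≡ 13 mod 465]
  = -(465/13)    [QR: 13 ≡ 1 mod 4, sign kept]
  = -(10/13)    [465 ≡ 10 mod 13]
  = (5/13)    [13 ≡ 5 mod 8 ⇒ (2/13) = -1]
  = (13/5)    [QR: 5 ≡ 1 mod 4, sign kept]
  = (3/5)    [13 ≡ 3 mod 5]
  = (5/3)    [QR: 5 ≡ 1 mod 4, sign kept]
  = (2/3)    [5 ≡ 2 mod 3]
  = -(1/3)    [3 ≡ 3 mod 8 ⇒ (2/3) = -1]
  = -1    [(1/3) = 1]

-1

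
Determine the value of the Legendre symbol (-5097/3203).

(-5097/3203)
  = -(5097/3203)    [3203 ≡ 3 mod 4 ⇒ (-1/3203) = -1]
  = -(1894/3203)    [5097 ≡ 1894 mod 3203]
  = (947/3203)    [3203 ≡ 3 mod 8 ⇒ (2/3203) = -1]
  = -(3203/947)    [QR: both ≡ 3 mod 4, sign flips]
  = -(362/947)    [3203 ≡ 362 mod 947]
  = (181/947)    [947 ≡ 3 mod 8 ⇒ (2/947) = -1]
  = (947/181)    [QR: 181 ≡ 1 mod 4, sign kept]
  = (42/181)    [947 ≡ 42 mod 181]
  = -(21/181)    [181 ≡ 5 mod 8 ⇒ (2/181) = -1]
  = -(181/21)    [QR: 21 ≡ 1 mod 4, sign kept]
  = -(13/21)    [181 ≡ 13 mod 21]
  = -(21/13)    [QR: 13 ≡ 1 mod 4, sign kept]
  = -(8/13)    [21 ≡ 8 mod 13]
  = (1/13)    [13 ≡ 5 mod 8 ⇒ (2/13)^3 = -1]
  = 1    [(1/13) = 1]

1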